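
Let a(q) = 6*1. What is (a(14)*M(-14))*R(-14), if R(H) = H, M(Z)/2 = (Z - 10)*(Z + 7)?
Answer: -28224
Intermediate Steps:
M(Z) = 2*(-10 + Z)*(7 + Z) (M(Z) = 2*((Z - 10)*(Z + 7)) = 2*((-10 + Z)*(7 + Z)) = 2*(-10 + Z)*(7 + Z))
a(q) = 6
(a(14)*M(-14))*R(-14) = (6*(-140 - 6*(-14) + 2*(-14)²))*(-14) = (6*(-140 + 84 + 2*196))*(-14) = (6*(-140 + 84 + 392))*(-14) = (6*336)*(-14) = 2016*(-14) = -28224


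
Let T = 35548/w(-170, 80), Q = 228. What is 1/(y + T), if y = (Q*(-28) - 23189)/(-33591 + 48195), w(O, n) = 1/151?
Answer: 14604/78390562219 ≈ 1.8630e-7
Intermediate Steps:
w(O, n) = 1/151
T = 5367748 (T = 35548/(1/151) = 35548*151 = 5367748)
y = -29573/14604 (y = (228*(-28) - 23189)/(-33591 + 48195) = (-6384 - 23189)/14604 = -29573*1/14604 = -29573/14604 ≈ -2.0250)
1/(y + T) = 1/(-29573/14604 + 5367748) = 1/(78390562219/14604) = 14604/78390562219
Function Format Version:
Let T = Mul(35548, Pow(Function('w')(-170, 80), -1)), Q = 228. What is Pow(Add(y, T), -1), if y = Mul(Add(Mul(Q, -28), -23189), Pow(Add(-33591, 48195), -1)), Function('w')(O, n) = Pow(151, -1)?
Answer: Rational(14604, 78390562219) ≈ 1.8630e-7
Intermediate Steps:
Function('w')(O, n) = Rational(1, 151)
T = 5367748 (T = Mul(35548, Pow(Rational(1, 151), -1)) = Mul(35548, 151) = 5367748)
y = Rational(-29573, 14604) (y = Mul(Add(Mul(228, -28), -23189), Pow(Add(-33591, 48195), -1)) = Mul(Add(-6384, -23189), Pow(14604, -1)) = Mul(-29573, Rational(1, 14604)) = Rational(-29573, 14604) ≈ -2.0250)
Pow(Add(y, T), -1) = Pow(Add(Rational(-29573, 14604), 5367748), -1) = Pow(Rational(78390562219, 14604), -1) = Rational(14604, 78390562219)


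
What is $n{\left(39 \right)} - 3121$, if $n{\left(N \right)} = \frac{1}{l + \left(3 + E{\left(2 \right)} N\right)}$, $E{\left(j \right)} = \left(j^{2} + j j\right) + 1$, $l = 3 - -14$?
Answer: $- \frac{1157890}{371} \approx -3121.0$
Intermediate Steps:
$l = 17$ ($l = 3 + 14 = 17$)
$E{\left(j \right)} = 1 + 2 j^{2}$ ($E{\left(j \right)} = \left(j^{2} + j^{2}\right) + 1 = 2 j^{2} + 1 = 1 + 2 j^{2}$)
$n{\left(N \right)} = \frac{1}{20 + 9 N}$ ($n{\left(N \right)} = \frac{1}{17 + \left(3 + \left(1 + 2 \cdot 2^{2}\right) N\right)} = \frac{1}{17 + \left(3 + \left(1 + 2 \cdot 4\right) N\right)} = \frac{1}{17 + \left(3 + \left(1 + 8\right) N\right)} = \frac{1}{17 + \left(3 + 9 N\right)} = \frac{1}{20 + 9 N}$)
$n{\left(39 \right)} - 3121 = \frac{1}{20 + 9 \cdot 39} - 3121 = \frac{1}{20 + 351} - 3121 = \frac{1}{371} - 3121 = - \frac{1157890}{371}$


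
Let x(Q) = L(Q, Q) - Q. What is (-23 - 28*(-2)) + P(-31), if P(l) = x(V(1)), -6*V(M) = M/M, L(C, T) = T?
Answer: 33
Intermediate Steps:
V(M) = -⅙ (V(M) = -M/(6*M) = -⅙*1 = -⅙)
x(Q) = 0 (x(Q) = Q - Q = 0)
P(l) = 0
(-23 - 28*(-2)) + P(-31) = (-23 - 28*(-2)) + 0 = (-23 + 56) + 0 = 33 + 0 = 33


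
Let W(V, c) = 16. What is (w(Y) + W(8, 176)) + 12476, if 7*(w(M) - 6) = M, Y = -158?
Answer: 87328/7 ≈ 12475.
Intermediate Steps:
w(M) = 6 + M/7
(w(Y) + W(8, 176)) + 12476 = ((6 + (1/7)*(-158)) + 16) + 12476 = ((6 - 158/7) + 16) + 12476 = (-116/7 + 16) + 12476 = -4/7 + 12476 = 87328/7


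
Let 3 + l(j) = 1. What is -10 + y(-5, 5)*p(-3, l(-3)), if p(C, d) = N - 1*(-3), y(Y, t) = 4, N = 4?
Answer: 18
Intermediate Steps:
l(j) = -2 (l(j) = -3 + 1 = -2)
p(C, d) = 7 (p(C, d) = 4 - 1*(-3) = 4 + 3 = 7)
-10 + y(-5, 5)*p(-3, l(-3)) = -10 + 4*7 = -10 + 28 = 18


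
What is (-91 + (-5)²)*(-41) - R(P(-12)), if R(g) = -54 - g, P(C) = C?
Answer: 2748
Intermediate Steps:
(-91 + (-5)²)*(-41) - R(P(-12)) = (-91 + (-5)²)*(-41) - (-54 - 1*(-12)) = (-91 + 25)*(-41) - (-54 + 12) = -66*(-41) - 1*(-42) = 2706 + 42 = 2748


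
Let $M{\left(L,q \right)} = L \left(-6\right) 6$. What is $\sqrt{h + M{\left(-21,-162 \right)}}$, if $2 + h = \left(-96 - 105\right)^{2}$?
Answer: $\sqrt{41155} \approx 202.87$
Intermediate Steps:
$M{\left(L,q \right)} = - 36 L$ ($M{\left(L,q \right)} = - 6 L 6 = - 36 L$)
$h = 40399$ ($h = -2 + \left(-96 - 105\right)^{2} = -2 + \left(-201\right)^{2} = -2 + 40401 = 40399$)
$\sqrt{h + M{\left(-21,-162 \right)}} = \sqrt{40399 - -756} = \sqrt{40399 + 756} = \sqrt{41155}$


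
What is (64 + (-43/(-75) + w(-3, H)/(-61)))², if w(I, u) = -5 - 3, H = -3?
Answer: 87629616529/20930625 ≈ 4186.7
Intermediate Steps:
w(I, u) = -8
(64 + (-43/(-75) + w(-3, H)/(-61)))² = (64 + (-43/(-75) - 8/(-61)))² = (64 + (-43*(-1/75) - 8*(-1/61)))² = (64 + (43/75 + 8/61))² = (64 + 3223/4575)² = (296023/4575)² = 87629616529/20930625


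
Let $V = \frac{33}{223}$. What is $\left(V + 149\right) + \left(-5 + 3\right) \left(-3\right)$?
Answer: $\frac{34598}{223} \approx 155.15$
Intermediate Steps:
$V = \frac{33}{223}$ ($V = 33 \cdot \frac{1}{223} = \frac{33}{223} \approx 0.14798$)
$\left(V + 149\right) + \left(-5 + 3\right) \left(-3\right) = \left(\frac{33}{223} + 149\right) + \left(-5 + 3\right) \left(-3\right) = \frac{33260}{223} - -6 = \frac{33260}{223} + 6 = \frac{34598}{223}$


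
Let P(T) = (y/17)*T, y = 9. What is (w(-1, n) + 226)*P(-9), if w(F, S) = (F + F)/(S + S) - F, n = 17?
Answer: -312498/289 ≈ -1081.3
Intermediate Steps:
w(F, S) = -F + F/S (w(F, S) = (2*F)/((2*S)) - F = (2*F)*(1/(2*S)) - F = F/S - F = -F + F/S)
P(T) = 9*T/17 (P(T) = (9/17)*T = (9*(1/17))*T = 9*T/17)
(w(-1, n) + 226)*P(-9) = ((-1*(-1) - 1/17) + 226)*((9/17)*(-9)) = ((1 - 1*1/17) + 226)*(-81/17) = ((1 - 1/17) + 226)*(-81/17) = (16/17 + 226)*(-81/17) = (3858/17)*(-81/17) = -312498/289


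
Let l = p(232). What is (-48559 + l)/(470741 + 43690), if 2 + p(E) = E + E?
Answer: -48097/514431 ≈ -0.093495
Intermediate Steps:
p(E) = -2 + 2*E (p(E) = -2 + (E + E) = -2 + 2*E)
l = 462 (l = -2 + 2*232 = -2 + 464 = 462)
(-48559 + l)/(470741 + 43690) = (-48559 + 462)/(470741 + 43690) = -48097/514431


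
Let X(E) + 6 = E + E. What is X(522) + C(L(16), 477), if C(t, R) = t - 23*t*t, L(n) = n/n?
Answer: 1016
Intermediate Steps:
X(E) = -6 + 2*E (X(E) = -6 + (E + E) = -6 + 2*E)
L(n) = 1
C(t, R) = t - 23*t²
X(522) + C(L(16), 477) = (-6 + 2*522) + 1*(1 - 23*1) = (-6 + 1044) + 1*(1 - 23) = 1038 + 1*(-22) = 1038 - 22 = 1016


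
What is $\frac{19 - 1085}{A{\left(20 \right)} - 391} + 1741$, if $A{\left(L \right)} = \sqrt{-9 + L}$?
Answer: $\frac{133281738}{76435} + \frac{533 \sqrt{11}}{76435} \approx 1743.8$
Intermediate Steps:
$\frac{19 - 1085}{A{\left(20 \right)} - 391} + 1741 = \frac{19 - 1085}{\sqrt{-9 + 20} - 391} + 1741 = - \frac{1066}{\sqrt{11} - 391} + 1741 = - \frac{1066}{-391 + \sqrt{11}} + 1741 = 1741 - \frac{1066}{-391 + \sqrt{11}}$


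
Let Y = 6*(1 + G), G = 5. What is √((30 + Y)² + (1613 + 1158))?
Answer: √7127 ≈ 84.422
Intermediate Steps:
Y = 36 (Y = 6*(1 + 5) = 6*6 = 36)
√((30 + Y)² + (1613 + 1158)) = √((30 + 36)² + (1613 + 1158)) = √(66² + 2771) = √(4356 + 2771) = √7127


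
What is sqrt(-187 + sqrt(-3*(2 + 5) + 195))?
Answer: sqrt(-187 + sqrt(174)) ≈ 13.184*I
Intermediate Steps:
sqrt(-187 + sqrt(-3*(2 + 5) + 195)) = sqrt(-187 + sqrt(-3*7 + 195)) = sqrt(-187 + sqrt(-21 + 195)) = sqrt(-187 + sqrt(174))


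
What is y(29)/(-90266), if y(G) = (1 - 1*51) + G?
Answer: 21/90266 ≈ 0.00023265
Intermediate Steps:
y(G) = -50 + G (y(G) = (1 - 51) + G = -50 + G)
y(29)/(-90266) = (-50 + 29)/(-90266) = -21*(-1/90266) = 21/90266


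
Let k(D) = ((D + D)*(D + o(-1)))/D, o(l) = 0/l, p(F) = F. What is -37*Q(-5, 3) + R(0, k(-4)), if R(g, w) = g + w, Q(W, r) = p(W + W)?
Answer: 362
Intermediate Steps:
Q(W, r) = 2*W (Q(W, r) = W + W = 2*W)
o(l) = 0
k(D) = 2*D (k(D) = ((D + D)*(D + 0))/D = ((2*D)*D)/D = (2*D²)/D = 2*D)
-37*Q(-5, 3) + R(0, k(-4)) = -74*(-5) + (0 + 2*(-4)) = -37*(-10) + (0 - 8) = 370 - 8 = 362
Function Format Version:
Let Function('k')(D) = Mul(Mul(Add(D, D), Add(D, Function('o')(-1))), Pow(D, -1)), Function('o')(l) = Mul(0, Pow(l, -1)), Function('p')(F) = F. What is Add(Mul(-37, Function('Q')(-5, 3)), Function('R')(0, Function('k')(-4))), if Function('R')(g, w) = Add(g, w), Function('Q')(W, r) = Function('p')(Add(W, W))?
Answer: 362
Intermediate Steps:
Function('Q')(W, r) = Mul(2, W) (Function('Q')(W, r) = Add(W, W) = Mul(2, W))
Function('o')(l) = 0
Function('k')(D) = Mul(2, D) (Function('k')(D) = Mul(Mul(Add(D, D), Add(D, 0)), Pow(D, -1)) = Mul(Mul(Mul(2, D), D), Pow(D, -1)) = Mul(Mul(2, Pow(D, 2)), Pow(D, -1)) = Mul(2, D))
Add(Mul(-37, Function('Q')(-5, 3)), Function('R')(0, Function('k')(-4))) = Add(Mul(-37, Mul(2, -5)), Add(0, Mul(2, -4))) = Add(Mul(-37, -10), Add(0, -8)) = Add(370, -8) = 362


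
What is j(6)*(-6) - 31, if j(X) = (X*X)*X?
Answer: -1327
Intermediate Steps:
j(X) = X³ (j(X) = X²*X = X³)
j(6)*(-6) - 31 = 6³*(-6) - 31 = 216*(-6) - 31 = -1296 - 31 = -1327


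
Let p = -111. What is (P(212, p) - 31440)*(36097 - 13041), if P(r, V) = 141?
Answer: -721629744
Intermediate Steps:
(P(212, p) - 31440)*(36097 - 13041) = (141 - 31440)*(36097 - 13041) = -31299*23056 = -721629744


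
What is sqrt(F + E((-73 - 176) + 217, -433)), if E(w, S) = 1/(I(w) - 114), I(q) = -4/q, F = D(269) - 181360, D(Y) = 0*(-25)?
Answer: 2*I*sqrt(37628619962)/911 ≈ 425.86*I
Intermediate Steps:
D(Y) = 0
F = -181360 (F = 0 - 181360 = -181360)
E(w, S) = 1/(-114 - 4/w) (E(w, S) = 1/(-4/w - 114) = 1/(-114 - 4/w))
sqrt(F + E((-73 - 176) + 217, -433)) = sqrt(-181360 - ((-73 - 176) + 217)/(4 + 114*((-73 - 176) + 217))) = sqrt(-181360 - (-249 + 217)/(4 + 114*(-249 + 217))) = sqrt(-181360 - 1*(-32)/(4 + 114*(-32))) = sqrt(-181360 - 1*(-32)/(4 - 3648)) = sqrt(-181360 - 1*(-32)/(-3644)) = sqrt(-181360 - 1*(-32)*(-1/3644)) = sqrt(-181360 - 8/911) = sqrt(-165218968/911) = 2*I*sqrt(37628619962)/911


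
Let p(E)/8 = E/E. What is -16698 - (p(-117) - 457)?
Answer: -16249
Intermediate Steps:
p(E) = 8 (p(E) = 8*(E/E) = 8*1 = 8)
-16698 - (p(-117) - 457) = -16698 - (8 - 457) = -16698 - 1*(-449) = -16698 + 449 = -16249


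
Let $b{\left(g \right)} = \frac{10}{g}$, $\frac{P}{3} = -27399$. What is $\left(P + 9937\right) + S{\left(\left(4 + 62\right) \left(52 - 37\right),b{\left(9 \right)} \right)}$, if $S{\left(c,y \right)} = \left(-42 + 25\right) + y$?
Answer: $- \frac{650483}{9} \approx -72276.0$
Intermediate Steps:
$P = -82197$ ($P = 3 \left(-27399\right) = -82197$)
$S{\left(c,y \right)} = -17 + y$
$\left(P + 9937\right) + S{\left(\left(4 + 62\right) \left(52 - 37\right),b{\left(9 \right)} \right)} = \left(-82197 + 9937\right) - \left(17 - \frac{10}{9}\right) = -72260 + \left(-17 + 10 \cdot \frac{1}{9}\right) = -72260 + \left(-17 + \frac{10}{9}\right) = -72260 - \frac{143}{9} = - \frac{650483}{9}$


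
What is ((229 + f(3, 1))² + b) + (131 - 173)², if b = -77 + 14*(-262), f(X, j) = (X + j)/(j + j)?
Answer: 51380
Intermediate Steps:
f(X, j) = (X + j)/(2*j) (f(X, j) = (X + j)/((2*j)) = (X + j)*(1/(2*j)) = (X + j)/(2*j))
b = -3745 (b = -77 - 3668 = -3745)
((229 + f(3, 1))² + b) + (131 - 173)² = ((229 + (½)*(3 + 1)/1)² - 3745) + (131 - 173)² = ((229 + (½)*1*4)² - 3745) + (-42)² = ((229 + 2)² - 3745) + 1764 = (231² - 3745) + 1764 = (53361 - 3745) + 1764 = 49616 + 1764 = 51380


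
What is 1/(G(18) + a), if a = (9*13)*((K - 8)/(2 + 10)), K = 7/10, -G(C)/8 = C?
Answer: -40/8607 ≈ -0.0046474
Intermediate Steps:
G(C) = -8*C
K = 7/10 (K = 7*(⅒) = 7/10 ≈ 0.70000)
a = -2847/40 (a = (9*13)*((7/10 - 8)/(2 + 10)) = 117*(-73/10/12) = 117*(-73/10*1/12) = 117*(-73/120) = -2847/40 ≈ -71.175)
1/(G(18) + a) = 1/(-8*18 - 2847/40) = 1/(-144 - 2847/40) = 1/(-8607/40) = -40/8607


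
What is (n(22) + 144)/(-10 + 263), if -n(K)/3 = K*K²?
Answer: -31800/253 ≈ -125.69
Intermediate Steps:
n(K) = -3*K³ (n(K) = -3*K*K² = -3*K³)
(n(22) + 144)/(-10 + 263) = (-3*22³ + 144)/(-10 + 263) = (-3*10648 + 144)/253 = (-31944 + 144)*(1/253) = -31800*1/253 = -31800/253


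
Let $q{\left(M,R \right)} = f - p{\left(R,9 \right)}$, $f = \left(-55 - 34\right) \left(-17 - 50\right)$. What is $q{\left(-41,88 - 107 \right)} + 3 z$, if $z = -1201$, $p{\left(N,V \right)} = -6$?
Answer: $2366$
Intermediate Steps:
$f = 5963$ ($f = \left(-89\right) \left(-67\right) = 5963$)
$q{\left(M,R \right)} = 5969$ ($q{\left(M,R \right)} = 5963 - -6 = 5963 + 6 = 5969$)
$q{\left(-41,88 - 107 \right)} + 3 z = 5969 + 3 \left(-1201\right) = 5969 - 3603 = 2366$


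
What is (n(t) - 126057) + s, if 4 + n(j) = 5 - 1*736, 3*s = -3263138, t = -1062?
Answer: -3643514/3 ≈ -1.2145e+6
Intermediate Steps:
s = -3263138/3 (s = (1/3)*(-3263138) = -3263138/3 ≈ -1.0877e+6)
n(j) = -735 (n(j) = -4 + (5 - 1*736) = -4 + (5 - 736) = -4 - 731 = -735)
(n(t) - 126057) + s = (-735 - 126057) - 3263138/3 = -126792 - 3263138/3 = -3643514/3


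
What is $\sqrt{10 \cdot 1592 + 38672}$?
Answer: $8 \sqrt{853} \approx 233.65$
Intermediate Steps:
$\sqrt{10 \cdot 1592 + 38672} = \sqrt{15920 + 38672} = \sqrt{54592} = 8 \sqrt{853}$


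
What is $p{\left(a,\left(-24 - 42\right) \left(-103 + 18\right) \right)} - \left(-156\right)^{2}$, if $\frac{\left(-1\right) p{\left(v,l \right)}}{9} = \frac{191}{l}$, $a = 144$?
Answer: $- \frac{45508893}{1870} \approx -24336.0$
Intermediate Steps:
$p{\left(v,l \right)} = - \frac{1719}{l}$ ($p{\left(v,l \right)} = - 9 \frac{191}{l} = - \frac{1719}{l}$)
$p{\left(a,\left(-24 - 42\right) \left(-103 + 18\right) \right)} - \left(-156\right)^{2} = - \frac{1719}{\left(-24 - 42\right) \left(-103 + 18\right)} - \left(-156\right)^{2} = - \frac{1719}{\left(-66\right) \left(-85\right)} - 24336 = - \frac{1719}{5610} - 24336 = \left(-1719\right) \frac{1}{5610} - 24336 = - \frac{573}{1870} - 24336 = - \frac{45508893}{1870}$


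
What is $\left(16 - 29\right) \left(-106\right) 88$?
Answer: $121264$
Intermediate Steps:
$\left(16 - 29\right) \left(-106\right) 88 = \left(-13\right) \left(-106\right) 88 = 1378 \cdot 88 = 121264$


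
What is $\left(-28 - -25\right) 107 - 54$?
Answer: $-375$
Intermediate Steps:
$\left(-28 - -25\right) 107 - 54 = \left(-28 + 25\right) 107 - 54 = \left(-3\right) 107 - 54 = -321 - 54 = -375$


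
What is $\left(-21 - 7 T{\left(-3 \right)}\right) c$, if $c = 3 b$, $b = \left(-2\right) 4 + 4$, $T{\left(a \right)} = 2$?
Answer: $420$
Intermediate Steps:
$b = -4$ ($b = -8 + 4 = -4$)
$c = -12$ ($c = 3 \left(-4\right) = -12$)
$\left(-21 - 7 T{\left(-3 \right)}\right) c = \left(-21 - 14\right) \left(-12\right) = \left(-35\right) \left(-12\right) = 420$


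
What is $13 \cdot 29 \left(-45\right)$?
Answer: $-16965$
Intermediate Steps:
$13 \cdot 29 \left(-45\right) = 377 \left(-45\right) = -16965$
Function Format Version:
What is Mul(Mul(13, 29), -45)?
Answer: -16965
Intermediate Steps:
Mul(Mul(13, 29), -45) = Mul(377, -45) = -16965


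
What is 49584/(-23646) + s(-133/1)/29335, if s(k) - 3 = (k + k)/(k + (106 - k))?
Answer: -12848392854/6127289455 ≈ -2.0969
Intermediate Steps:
s(k) = 3 + k/53 (s(k) = 3 + (k + k)/(k + (106 - k)) = 3 + (2*k)/106 = 3 + (2*k)*(1/106) = 3 + k/53)
49584/(-23646) + s(-133/1)/29335 = 49584/(-23646) + (3 + (-133/1)/53)/29335 = 49584*(-1/23646) + (3 + (-133*1)/53)*(1/29335) = -8264/3941 + (3 + (1/53)*(-133))*(1/29335) = -8264/3941 + (3 - 133/53)*(1/29335) = -8264/3941 + (26/53)*(1/29335) = -8264/3941 + 26/1554755 = -12848392854/6127289455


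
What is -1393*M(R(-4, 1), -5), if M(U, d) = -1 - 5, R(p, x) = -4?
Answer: 8358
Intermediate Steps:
M(U, d) = -6
-1393*M(R(-4, 1), -5) = -1393*(-6) = 8358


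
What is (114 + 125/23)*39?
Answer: 107133/23 ≈ 4658.0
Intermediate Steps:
(114 + 125/23)*39 = (2747/23)*39 = 107133/23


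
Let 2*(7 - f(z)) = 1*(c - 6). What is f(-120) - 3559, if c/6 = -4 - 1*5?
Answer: -3522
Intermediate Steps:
c = -54 (c = 6*(-4 - 1*5) = 6*(-4 - 5) = 6*(-9) = -54)
f(z) = 37 (f(z) = 7 - (-54 - 6)/2 = 7 - (-60)/2 = 7 - ½*(-60) = 7 + 30 = 37)
f(-120) - 3559 = 37 - 3559 = -3522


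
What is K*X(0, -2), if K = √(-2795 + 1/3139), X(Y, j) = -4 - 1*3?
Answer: -56*I*√430312954/3139 ≈ -370.07*I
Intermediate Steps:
X(Y, j) = -7 (X(Y, j) = -4 - 3 = -7)
K = 8*I*√430312954/3139 (K = √(-2795 + 1/3139) = √(-8773504/3139) = 8*I*√430312954/3139 ≈ 52.868*I)
K*X(0, -2) = (8*I*√430312954/3139)*(-7) = -56*I*√430312954/3139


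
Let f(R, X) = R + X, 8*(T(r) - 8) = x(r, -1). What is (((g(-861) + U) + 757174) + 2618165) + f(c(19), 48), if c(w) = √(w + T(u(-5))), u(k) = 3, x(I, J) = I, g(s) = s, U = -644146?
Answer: 2730380 + √438/4 ≈ 2.7304e+6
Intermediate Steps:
T(r) = 8 + r/8
c(w) = √(67/8 + w) (c(w) = √(w + (8 + (⅛)*3)) = √(w + (8 + 3/8)) = √(w + 67/8) = √(67/8 + w))
(((g(-861) + U) + 757174) + 2618165) + f(c(19), 48) = (((-861 - 644146) + 757174) + 2618165) + (√(134 + 16*19)/4 + 48) = ((-645007 + 757174) + 2618165) + (√(134 + 304)/4 + 48) = (112167 + 2618165) + (√438/4 + 48) = 2730332 + (48 + √438/4) = 2730380 + √438/4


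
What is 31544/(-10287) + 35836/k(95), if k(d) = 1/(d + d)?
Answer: 70042505536/10287 ≈ 6.8088e+6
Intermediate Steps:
k(d) = 1/(2*d)
31544/(-10287) + 35836/k(95) = 31544/(-10287) + 35836/(((1/2)/95)) = 31544*(-1/10287) + 35836/(((1/2)*(1/95))) = -31544/10287 + 35836/(1/190) = -31544/10287 + 35836*190 = -31544/10287 + 6808840 = 70042505536/10287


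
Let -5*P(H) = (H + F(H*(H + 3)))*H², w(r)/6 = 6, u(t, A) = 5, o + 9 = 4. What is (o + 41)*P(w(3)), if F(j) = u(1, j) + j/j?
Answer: -1959552/5 ≈ -3.9191e+5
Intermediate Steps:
o = -5 (o = -9 + 4 = -5)
F(j) = 6 (F(j) = 5 + j/j = 5 + 1 = 6)
w(r) = 36 (w(r) = 6*6 = 36)
P(H) = -H²*(6 + H)/5 (P(H) = -(H + 6)*H²/5 = -(6 + H)*H²/5 = -H²*(6 + H)/5)
(o + 41)*P(w(3)) = (-5 + 41)*((⅕)*36²*(-6 - 1*36)) = 36*((⅕)*1296*(-6 - 36)) = 36*((⅕)*1296*(-42)) = 36*(-54432/5) = -1959552/5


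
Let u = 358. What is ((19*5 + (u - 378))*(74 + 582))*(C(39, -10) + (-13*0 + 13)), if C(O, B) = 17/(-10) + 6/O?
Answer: 7325880/13 ≈ 5.6353e+5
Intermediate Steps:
C(O, B) = -17/10 + 6/O (C(O, B) = 17*(-⅒) + 6/O = -17/10 + 6/O)
((19*5 + (u - 378))*(74 + 582))*(C(39, -10) + (-13*0 + 13)) = ((19*5 + (358 - 378))*(74 + 582))*((-17/10 + 6/39) + (-13*0 + 13)) = ((95 - 20)*656)*((-17/10 + 6*(1/39)) + (0 + 13)) = (75*656)*((-17/10 + 2/13) + 13) = 49200*(-201/130 + 13) = 49200*(1489/130) = 7325880/13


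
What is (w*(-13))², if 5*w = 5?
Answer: 169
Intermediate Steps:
w = 1 (w = (⅕)*5 = 1)
(w*(-13))² = (1*(-13))² = (-13)² = 169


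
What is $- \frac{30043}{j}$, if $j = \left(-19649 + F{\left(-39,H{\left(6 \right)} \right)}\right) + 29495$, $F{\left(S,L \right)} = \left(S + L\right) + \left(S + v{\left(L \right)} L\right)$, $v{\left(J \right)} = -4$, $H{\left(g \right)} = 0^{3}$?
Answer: $- \frac{30043}{9768} \approx -3.0757$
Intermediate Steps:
$H{\left(g \right)} = 0$
$F{\left(S,L \right)} = - 3 L + 2 S$ ($F{\left(S,L \right)} = \left(S + L\right) - \left(- S + 4 L\right) = \left(L + S\right) - \left(- S + 4 L\right) = - 3 L + 2 S$)
$j = 9768$ ($j = \left(-19649 + \left(\left(-3\right) 0 + 2 \left(-39\right)\right)\right) + 29495 = \left(-19649 + \left(0 - 78\right)\right) + 29495 = \left(-19649 - 78\right) + 29495 = -19727 + 29495 = 9768$)
$- \frac{30043}{j} = - \frac{30043}{9768}$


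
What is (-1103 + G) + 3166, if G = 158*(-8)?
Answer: 799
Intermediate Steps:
G = -1264
(-1103 + G) + 3166 = (-1103 - 1264) + 3166 = -2367 + 3166 = 799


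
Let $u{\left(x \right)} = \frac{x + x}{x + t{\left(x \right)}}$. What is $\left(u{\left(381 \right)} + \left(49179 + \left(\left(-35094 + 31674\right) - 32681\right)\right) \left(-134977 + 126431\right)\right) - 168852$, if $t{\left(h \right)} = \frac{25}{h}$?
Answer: $- \frac{8125584064759}{72593} \approx -1.1193 \cdot 10^{8}$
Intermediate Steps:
$u{\left(x \right)} = \frac{2 x}{x + \frac{25}{x}}$ ($u{\left(x \right)} = \frac{x + x}{x + \frac{25}{x}} = \frac{2 x}{x + \frac{25}{x}}$)
$\left(u{\left(381 \right)} + \left(49179 + \left(\left(-35094 + 31674\right) - 32681\right)\right) \left(-134977 + 126431\right)\right) - 168852 = \left(\frac{2 \cdot 381^{2}}{25 + 381^{2}} + \left(49179 + \left(\left(-35094 + 31674\right) - 32681\right)\right) \left(-134977 + 126431\right)\right) - 168852 = \left(2 \cdot 145161 \frac{1}{25 + 145161} + \left(49179 - 36101\right) \left(-8546\right)\right) - 168852 = \left(2 \cdot 145161 \cdot \frac{1}{145186} + \left(49179 - 36101\right) \left(-8546\right)\right) - 168852 = \left(2 \cdot 145161 \cdot \frac{1}{145186} + 13078 \left(-8546\right)\right) - 168852 = \left(\frac{145161}{72593} - 111764588\right) - 168852 = - \frac{8113326591523}{72593} - 168852 = - \frac{8125584064759}{72593}$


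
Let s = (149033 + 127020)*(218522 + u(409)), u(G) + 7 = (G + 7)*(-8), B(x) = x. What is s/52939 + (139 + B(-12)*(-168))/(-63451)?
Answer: 3769180711936316/3359032489 ≈ 1.1221e+6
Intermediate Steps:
u(G) = -63 - 8*G (u(G) = -7 + (G + 7)*(-8) = -7 + (7 + G)*(-8) = -7 + (-56 - 8*G) = -63 - 8*G)
s = 59403016911 (s = (149033 + 127020)*(218522 + (-63 - 8*409)) = 276053*(218522 + (-63 - 3272)) = 276053*(218522 - 3335) = 276053*215187 = 59403016911)
s/52939 + (139 + B(-12)*(-168))/(-63451) = 59403016911/52939 + (139 - 12*(-168))/(-63451) = 59403016911*(1/52939) + (139 + 2016)*(-1/63451) = 59403016911/52939 + 2155*(-1/63451) = 59403016911/52939 - 2155/63451 = 3769180711936316/3359032489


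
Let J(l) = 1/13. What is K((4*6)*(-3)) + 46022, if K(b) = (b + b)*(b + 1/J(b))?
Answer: 54518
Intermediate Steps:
J(l) = 1/13
K(b) = 2*b*(13 + b) (K(b) = (b + b)*(b + 1/(1/13)) = (2*b)*(b + 13) = (2*b)*(13 + b) = 2*b*(13 + b))
K((4*6)*(-3)) + 46022 = 2*((4*6)*(-3))*(13 + (4*6)*(-3)) + 46022 = 2*(24*(-3))*(13 + 24*(-3)) + 46022 = 2*(-72)*(13 - 72) + 46022 = 2*(-72)*(-59) + 46022 = 8496 + 46022 = 54518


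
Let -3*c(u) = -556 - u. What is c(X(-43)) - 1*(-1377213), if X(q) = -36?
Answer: 4132159/3 ≈ 1.3774e+6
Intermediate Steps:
c(u) = 556/3 + u/3 (c(u) = -(-556 - u)/3 = 556/3 + u/3)
c(X(-43)) - 1*(-1377213) = (556/3 + (1/3)*(-36)) - 1*(-1377213) = (556/3 - 12) + 1377213 = 520/3 + 1377213 = 4132159/3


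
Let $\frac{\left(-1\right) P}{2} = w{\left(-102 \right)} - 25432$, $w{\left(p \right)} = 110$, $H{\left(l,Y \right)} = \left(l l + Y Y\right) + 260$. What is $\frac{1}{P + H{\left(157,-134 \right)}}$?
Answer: $\frac{1}{93509} \approx 1.0694 \cdot 10^{-5}$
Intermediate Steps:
$H{\left(l,Y \right)} = 260 + Y^{2} + l^{2}$ ($H{\left(l,Y \right)} = \left(l^{2} + Y^{2}\right) + 260 = \left(Y^{2} + l^{2}\right) + 260 = 260 + Y^{2} + l^{2}$)
$P = 50644$ ($P = - 2 \left(110 - 25432\right) = \left(-2\right) \left(-25322\right) = 50644$)
$\frac{1}{P + H{\left(157,-134 \right)}} = \frac{1}{50644 + \left(260 + \left(-134\right)^{2} + 157^{2}\right)} = \frac{1}{50644 + \left(260 + 17956 + 24649\right)} = \frac{1}{50644 + 42865} = \frac{1}{93509}$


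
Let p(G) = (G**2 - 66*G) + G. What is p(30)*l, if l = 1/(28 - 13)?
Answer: -70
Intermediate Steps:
p(G) = G**2 - 65*G
l = 1/15 ≈ 0.066667
p(30)*l = (30*(-65 + 30))*(1/15) = (30*(-35))*(1/15) = -1050*1/15 = -70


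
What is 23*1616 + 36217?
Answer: 73385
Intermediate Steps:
23*1616 + 36217 = 37168 + 36217 = 73385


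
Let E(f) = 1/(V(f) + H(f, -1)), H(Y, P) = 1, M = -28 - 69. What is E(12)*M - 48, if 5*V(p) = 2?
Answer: -821/7 ≈ -117.29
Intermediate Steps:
M = -97
V(p) = 2/5 (V(p) = (1/5)*2 = 2/5)
E(f) = 5/7 (E(f) = 1/(2/5 + 1) = 1/(7/5) = 5/7)
E(12)*M - 48 = (5/7)*(-97) - 48 = -485/7 - 48 = -821/7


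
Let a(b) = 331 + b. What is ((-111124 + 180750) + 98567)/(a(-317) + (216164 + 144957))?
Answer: 168193/361135 ≈ 0.46573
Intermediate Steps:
((-111124 + 180750) + 98567)/(a(-317) + (216164 + 144957)) = ((-111124 + 180750) + 98567)/((331 - 317) + (216164 + 144957)) = (69626 + 98567)/(14 + 361121) = 168193/361135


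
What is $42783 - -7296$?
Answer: $50079$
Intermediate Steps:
$42783 - -7296 = 42783 + 7296 = 50079$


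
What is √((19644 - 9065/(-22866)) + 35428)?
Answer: 13*√124458402/618 ≈ 234.68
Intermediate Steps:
√((19644 - 9065/(-22866)) + 35428) = √((19644 - 9065*(-1/22866)) + 35428) = √((19644 + 245/618) + 35428) = √(12140237/618 + 35428) = √(34034741/618) = 13*√124458402/618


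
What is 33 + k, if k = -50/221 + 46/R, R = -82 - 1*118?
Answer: 719217/22100 ≈ 32.544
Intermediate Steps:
R = -200 (R = -82 - 118 = -200)
k = -10083/22100 (k = -50/221 + 46/(-200) = -50*1/221 + 46*(-1/200) = -50/221 - 23/100 = -10083/22100 ≈ -0.45624)
33 + k = 33 - 10083/22100 = 719217/22100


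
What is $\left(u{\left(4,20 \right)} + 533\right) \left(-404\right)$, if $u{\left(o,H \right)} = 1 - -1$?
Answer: $-216140$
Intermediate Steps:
$u{\left(o,H \right)} = 2$ ($u{\left(o,H \right)} = 1 + 1 = 2$)
$\left(u{\left(4,20 \right)} + 533\right) \left(-404\right) = \left(2 + 533\right) \left(-404\right) = 535 \left(-404\right) = -216140$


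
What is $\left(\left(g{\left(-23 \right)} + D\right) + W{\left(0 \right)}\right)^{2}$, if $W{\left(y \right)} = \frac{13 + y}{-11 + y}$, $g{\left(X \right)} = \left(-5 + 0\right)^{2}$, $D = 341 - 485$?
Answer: $\frac{1747684}{121} \approx 14444.0$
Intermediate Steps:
$D = -144$ ($D = 341 - 485 = -144$)
$g{\left(X \right)} = 25$ ($g{\left(X \right)} = \left(-5\right)^{2} = 25$)
$W{\left(y \right)} = \frac{13 + y}{-11 + y}$
$\left(\left(g{\left(-23 \right)} + D\right) + W{\left(0 \right)}\right)^{2} = \left(\left(25 - 144\right) + \frac{13 + 0}{-11 + 0}\right)^{2} = \left(-119 + \frac{1}{-11} \cdot 13\right)^{2} = \left(-119 - \frac{13}{11}\right)^{2} = \left(- \frac{1322}{11}\right)^{2} = \frac{1747684}{121}$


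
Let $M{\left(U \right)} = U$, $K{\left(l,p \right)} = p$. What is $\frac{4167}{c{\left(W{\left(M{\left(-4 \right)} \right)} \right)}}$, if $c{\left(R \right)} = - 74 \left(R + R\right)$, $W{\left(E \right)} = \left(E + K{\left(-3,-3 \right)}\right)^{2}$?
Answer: $- \frac{4167}{7252} \approx -0.5746$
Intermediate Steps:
$W{\left(E \right)} = \left(-3 + E\right)^{2}$ ($W{\left(E \right)} = \left(E - 3\right)^{2} = \left(-3 + E\right)^{2}$)
$c{\left(R \right)} = - 148 R$ ($c{\left(R \right)} = - 74 \cdot 2 R = - 148 R$)
$\frac{4167}{c{\left(W{\left(M{\left(-4 \right)} \right)} \right)}} = \frac{4167}{\left(-148\right) \left(-3 - 4\right)^{2}} = \frac{4167}{\left(-148\right) \left(-7\right)^{2}} = \frac{4167}{\left(-148\right) 49} = \frac{4167}{-7252} = 4167 \left(- \frac{1}{7252}\right) = - \frac{4167}{7252}$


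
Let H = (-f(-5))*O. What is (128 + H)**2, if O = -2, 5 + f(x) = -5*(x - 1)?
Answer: 31684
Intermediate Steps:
f(x) = -5*x (f(x) = -5 - 5*(x - 1) = -5 - 5*(-1 + x) = -5 + (5 - 5*x) = -5*x)
H = 50 (H = -(-5)*(-5)*(-2) = -1*25*(-2) = -25*(-2) = 50)
(128 + H)**2 = (128 + 50)**2 = 178**2 = 31684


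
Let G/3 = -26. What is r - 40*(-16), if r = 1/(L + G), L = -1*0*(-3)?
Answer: 49919/78 ≈ 639.99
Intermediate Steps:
G = -78 (G = 3*(-26) = -78)
L = 0 (L = 0*(-3) = 0)
r = -1/78 (r = 1/(0 - 78) = 1/(-78) = -1/78 ≈ -0.012821)
r - 40*(-16) = -1/78 - 40*(-16) = -1/78 + 640 = 49919/78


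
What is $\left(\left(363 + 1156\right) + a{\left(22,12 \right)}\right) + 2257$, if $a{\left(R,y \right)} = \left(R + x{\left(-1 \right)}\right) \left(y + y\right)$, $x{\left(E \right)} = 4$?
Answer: $4400$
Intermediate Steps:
$a{\left(R,y \right)} = 2 y \left(4 + R\right)$ ($a{\left(R,y \right)} = \left(R + 4\right) \left(y + y\right) = \left(4 + R\right) 2 y = 2 y \left(4 + R\right)$)
$\left(\left(363 + 1156\right) + a{\left(22,12 \right)}\right) + 2257 = \left(\left(363 + 1156\right) + 2 \cdot 12 \left(4 + 22\right)\right) + 2257 = \left(1519 + 2 \cdot 12 \cdot 26\right) + 2257 = \left(1519 + 624\right) + 2257 = 2143 + 2257 = 4400$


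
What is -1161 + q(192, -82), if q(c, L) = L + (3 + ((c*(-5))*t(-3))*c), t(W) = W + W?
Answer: 1104680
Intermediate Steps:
t(W) = 2*W
q(c, L) = 3 + L + 30*c² (q(c, L) = L + (3 + ((c*(-5))*(2*(-3)))*c) = L + (3 + (-5*c*(-6))*c) = L + (3 + (30*c)*c) = L + (3 + 30*c²) = 3 + L + 30*c²)
-1161 + q(192, -82) = -1161 + (3 - 82 + 30*192²) = -1161 + (3 - 82 + 30*36864) = -1161 + (3 - 82 + 1105920) = -1161 + 1105841 = 1104680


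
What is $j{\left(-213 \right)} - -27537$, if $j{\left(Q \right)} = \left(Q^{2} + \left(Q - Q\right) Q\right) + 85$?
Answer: $72991$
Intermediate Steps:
$j{\left(Q \right)} = 85 + Q^{2}$ ($j{\left(Q \right)} = \left(Q^{2} + 0 Q\right) + 85 = \left(Q^{2} + 0\right) + 85 = Q^{2} + 85 = 85 + Q^{2}$)
$j{\left(-213 \right)} - -27537 = \left(85 + \left(-213\right)^{2}\right) - -27537 = \left(85 + 45369\right) + 27537 = 45454 + 27537 = 72991$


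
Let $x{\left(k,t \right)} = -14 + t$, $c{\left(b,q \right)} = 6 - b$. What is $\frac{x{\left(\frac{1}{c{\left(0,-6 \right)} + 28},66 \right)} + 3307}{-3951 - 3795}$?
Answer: $- \frac{3359}{7746} \approx -0.43364$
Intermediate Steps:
$\frac{x{\left(\frac{1}{c{\left(0,-6 \right)} + 28},66 \right)} + 3307}{-3951 - 3795} = \frac{\left(-14 + 66\right) + 3307}{-3951 - 3795} = \frac{52 + 3307}{-7746} = 3359 \left(- \frac{1}{7746}\right) = - \frac{3359}{7746}$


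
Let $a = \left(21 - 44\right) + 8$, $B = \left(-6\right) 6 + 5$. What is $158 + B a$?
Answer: $623$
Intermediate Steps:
$B = -31$ ($B = -36 + 5 = -31$)
$a = -15$ ($a = -23 + 8 = -15$)
$158 + B a = 158 - -465 = 158 + 465 = 623$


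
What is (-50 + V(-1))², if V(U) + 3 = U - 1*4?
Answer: 3364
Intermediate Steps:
V(U) = -7 + U (V(U) = -3 + (U - 1*4) = -3 + (U - 4) = -3 + (-4 + U) = -7 + U)
(-50 + V(-1))² = (-50 + (-7 - 1))² = (-50 - 8)² = (-58)² = 3364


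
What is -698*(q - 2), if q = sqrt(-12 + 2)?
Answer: 1396 - 698*I*sqrt(10) ≈ 1396.0 - 2207.3*I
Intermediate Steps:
q = I*sqrt(10) (q = sqrt(-10) = I*sqrt(10) ≈ 3.1623*I)
-698*(q - 2) = -698*(I*sqrt(10) - 2) = -698*(-2 + I*sqrt(10)) = 1396 - 698*I*sqrt(10)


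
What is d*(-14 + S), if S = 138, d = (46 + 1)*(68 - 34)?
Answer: 198152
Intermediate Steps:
d = 1598 (d = 47*34 = 1598)
d*(-14 + S) = 1598*(-14 + 138) = 1598*124 = 198152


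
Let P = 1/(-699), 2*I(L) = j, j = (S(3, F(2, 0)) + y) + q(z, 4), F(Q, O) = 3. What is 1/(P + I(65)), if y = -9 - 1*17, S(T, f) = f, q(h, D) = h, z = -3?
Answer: -699/9088 ≈ -0.076915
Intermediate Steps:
y = -26 (y = -9 - 17 = -26)
j = -26 (j = (3 - 26) - 3 = -23 - 3 = -26)
I(L) = -13 (I(L) = (1/2)*(-26) = -13)
P = -1/699 ≈ -0.0014306
1/(P + I(65)) = 1/(-1/699 - 13) = 1/(-9088/699) = -699/9088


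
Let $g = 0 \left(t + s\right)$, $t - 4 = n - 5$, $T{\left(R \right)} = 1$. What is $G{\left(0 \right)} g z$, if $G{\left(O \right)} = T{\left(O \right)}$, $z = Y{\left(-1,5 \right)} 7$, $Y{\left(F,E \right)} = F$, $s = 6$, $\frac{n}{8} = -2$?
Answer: $0$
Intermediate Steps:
$n = -16$ ($n = 8 \left(-2\right) = -16$)
$t = -17$ ($t = 4 - 21 = -17$)
$z = -7$ ($z = \left(-1\right) 7 = -7$)
$G{\left(O \right)} = 1$
$g = 0$ ($g = 0 \left(-17 + 6\right) = 0 \left(-11\right) = 0$)
$G{\left(0 \right)} g z = 1 \cdot 0 \left(-7\right) = 0 \left(-7\right) = 0$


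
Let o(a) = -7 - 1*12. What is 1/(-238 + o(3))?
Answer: -1/257 ≈ -0.0038911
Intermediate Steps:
o(a) = -19 (o(a) = -7 - 12 = -19)
1/(-238 + o(3)) = 1/(-238 - 19) = 1/(-257) = -1/257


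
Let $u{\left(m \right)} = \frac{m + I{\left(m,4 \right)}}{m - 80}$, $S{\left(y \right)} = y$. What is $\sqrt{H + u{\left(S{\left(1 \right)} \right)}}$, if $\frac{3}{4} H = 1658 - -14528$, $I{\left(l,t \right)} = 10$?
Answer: $\frac{\sqrt{1212194091}}{237} \approx 146.91$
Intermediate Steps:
$H = \frac{64744}{3}$ ($H = \frac{4 \left(1658 - -14528\right)}{3} = \frac{4 \left(1658 + 14528\right)}{3} = \frac{4}{3} \cdot 16186 = \frac{64744}{3} \approx 21581.0$)
$u{\left(m \right)} = \frac{10 + m}{-80 + m}$ ($u{\left(m \right)} = \frac{m + 10}{m - 80} = \frac{10 + m}{-80 + m}$)
$\sqrt{H + u{\left(S{\left(1 \right)} \right)}} = \sqrt{\frac{64744}{3} + \frac{10 + 1}{-80 + 1}} = \sqrt{\frac{64744}{3} + \frac{1}{-79} \cdot 11} = \sqrt{\frac{64744}{3} - \frac{11}{79}} = \sqrt{\frac{5114743}{237}} = \frac{\sqrt{1212194091}}{237}$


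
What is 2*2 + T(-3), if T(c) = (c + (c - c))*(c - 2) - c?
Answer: 22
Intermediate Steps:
T(c) = -c + c*(-2 + c) (T(c) = (c + 0)*(-2 + c) - c = c*(-2 + c) - c = -c + c*(-2 + c))
2*2 + T(-3) = 2*2 - 3*(-3 - 3) = 4 - 3*(-6) = 4 + 18 = 22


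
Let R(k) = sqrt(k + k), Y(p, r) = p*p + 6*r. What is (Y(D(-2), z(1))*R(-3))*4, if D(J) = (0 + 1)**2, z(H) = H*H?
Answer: 28*I*sqrt(6) ≈ 68.586*I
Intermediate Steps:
z(H) = H**2
D(J) = 1 (D(J) = 1**2 = 1)
Y(p, r) = p**2 + 6*r
R(k) = sqrt(2)*sqrt(k) (R(k) = sqrt(2*k) = sqrt(2)*sqrt(k))
(Y(D(-2), z(1))*R(-3))*4 = ((1**2 + 6*1**2)*(sqrt(2)*sqrt(-3)))*4 = ((1 + 6*1)*(sqrt(2)*(I*sqrt(3))))*4 = ((1 + 6)*(I*sqrt(6)))*4 = (7*(I*sqrt(6)))*4 = (7*I*sqrt(6))*4 = 28*I*sqrt(6)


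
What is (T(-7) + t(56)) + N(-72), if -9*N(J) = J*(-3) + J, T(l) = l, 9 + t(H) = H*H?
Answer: 3104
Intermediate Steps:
t(H) = -9 + H² (t(H) = -9 + H*H = -9 + H²)
N(J) = 2*J/9 (N(J) = -(J*(-3) + J)/9 = -(-3*J + J)/9 = -(-2)*J/9 = 2*J/9)
(T(-7) + t(56)) + N(-72) = (-7 + (-9 + 56²)) + (2/9)*(-72) = (-7 + (-9 + 3136)) - 16 = (-7 + 3127) - 16 = 3120 - 16 = 3104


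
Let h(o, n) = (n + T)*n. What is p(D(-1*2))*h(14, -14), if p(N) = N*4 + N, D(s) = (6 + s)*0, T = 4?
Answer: 0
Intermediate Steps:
h(o, n) = n*(4 + n) (h(o, n) = (n + 4)*n = (4 + n)*n = n*(4 + n))
D(s) = 0
p(N) = 5*N (p(N) = 4*N + N = 5*N)
p(D(-1*2))*h(14, -14) = (5*0)*(-14*(4 - 14)) = 0*(-14*(-10)) = 0*140 = 0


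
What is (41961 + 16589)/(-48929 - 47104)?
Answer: -58550/96033 ≈ -0.60969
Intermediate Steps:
(41961 + 16589)/(-48929 - 47104) = 58550/(-96033) = 58550*(-1/96033) = -58550/96033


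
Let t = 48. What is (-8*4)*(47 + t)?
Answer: -3040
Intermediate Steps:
(-8*4)*(47 + t) = (-8*4)*(47 + 48) = -32*95 = -3040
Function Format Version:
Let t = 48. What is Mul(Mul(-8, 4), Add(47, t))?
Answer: -3040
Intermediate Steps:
Mul(Mul(-8, 4), Add(47, t)) = Mul(Mul(-8, 4), Add(47, 48)) = Mul(-32, 95) = -3040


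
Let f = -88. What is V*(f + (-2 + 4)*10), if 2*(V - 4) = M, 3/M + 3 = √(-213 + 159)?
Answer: 34*(-8*√6 - 7*I)/(I + √6) ≈ -267.14 + 11.898*I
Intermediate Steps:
M = 3/(-3 + 3*I*√6) (M = 3/(-3 + √(-213 + 159)) = 3/(-3 + √(-54)) = 3/(-3 + 3*I*√6) ≈ -0.14286 - 0.34993*I)
V = 4 - I/(2*(I + √6)) (V = 4 + (-I/(I + √6))/2 = 4 - I/(2*(I + √6)) ≈ 3.9286 - 0.17496*I)
V*(f + (-2 + 4)*10) = ((4*√6 + 7*I/2)/(I + √6))*(-88 + (-2 + 4)*10) = ((4*√6 + 7*I/2)/(I + √6))*(-88 + 2*10) = ((4*√6 + 7*I/2)/(I + √6))*(-88 + 20) = ((4*√6 + 7*I/2)/(I + √6))*(-68) = -68*(4*√6 + 7*I/2)/(I + √6)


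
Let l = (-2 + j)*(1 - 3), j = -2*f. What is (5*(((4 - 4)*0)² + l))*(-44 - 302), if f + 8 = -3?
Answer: 69200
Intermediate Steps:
f = -11 (f = -8 - 3 = -11)
j = 22 (j = -2*(-11) = 22)
l = -40 (l = (-2 + 22)*(1 - 3) = 20*(-2) = -40)
(5*(((4 - 4)*0)² + l))*(-44 - 302) = (5*(((4 - 4)*0)² - 40))*(-44 - 302) = (5*((0*0)² - 40))*(-346) = (5*(0² - 40))*(-346) = (5*(0 - 40))*(-346) = (5*(-40))*(-346) = -200*(-346) = 69200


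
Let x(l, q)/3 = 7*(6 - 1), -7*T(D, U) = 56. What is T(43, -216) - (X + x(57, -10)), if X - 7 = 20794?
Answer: -20914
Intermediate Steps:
T(D, U) = -8 (T(D, U) = -⅐*56 = -8)
x(l, q) = 105 (x(l, q) = 3*(7*(6 - 1)) = 3*(7*5) = 3*35 = 105)
X = 20801 (X = 7 + 20794 = 20801)
T(43, -216) - (X + x(57, -10)) = -8 - (20801 + 105) = -8 - 1*20906 = -8 - 20906 = -20914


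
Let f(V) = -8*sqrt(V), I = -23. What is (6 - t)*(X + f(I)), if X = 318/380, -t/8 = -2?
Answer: -159/19 + 80*I*sqrt(23) ≈ -8.3684 + 383.67*I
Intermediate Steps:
t = 16 (t = -8*(-2) = 16)
X = 159/190 (X = 318*(1/380) = 159/190 ≈ 0.83684)
(6 - t)*(X + f(I)) = (6 - 1*16)*(159/190 - 8*I*sqrt(23)) = (6 - 16)*(159/190 - 8*I*sqrt(23)) = -10*(159/190 - 8*I*sqrt(23)) = -159/19 + 80*I*sqrt(23)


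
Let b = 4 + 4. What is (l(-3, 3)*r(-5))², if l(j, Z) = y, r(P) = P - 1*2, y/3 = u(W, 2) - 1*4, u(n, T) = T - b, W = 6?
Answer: 44100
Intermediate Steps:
b = 8
u(n, T) = -8 + T (u(n, T) = T - 1*8 = T - 8 = -8 + T)
y = -30 (y = 3*((-8 + 2) - 1*4) = 3*(-6 - 4) = 3*(-10) = -30)
r(P) = -2 + P (r(P) = P - 2 = -2 + P)
l(j, Z) = -30
(l(-3, 3)*r(-5))² = (-30*(-2 - 5))² = (-30*(-7))² = 210² = 44100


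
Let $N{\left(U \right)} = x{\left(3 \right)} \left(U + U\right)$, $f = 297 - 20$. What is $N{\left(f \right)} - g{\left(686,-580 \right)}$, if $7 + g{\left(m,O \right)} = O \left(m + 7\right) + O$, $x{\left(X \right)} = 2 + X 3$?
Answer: $408621$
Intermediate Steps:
$x{\left(X \right)} = 2 + 3 X$
$g{\left(m,O \right)} = -7 + O + O \left(7 + m\right)$ ($g{\left(m,O \right)} = -7 + \left(O \left(m + 7\right) + O\right) = -7 + \left(O \left(7 + m\right) + O\right) = -7 + \left(O + O \left(7 + m\right)\right) = -7 + O + O \left(7 + m\right)$)
$f = 277$
$N{\left(U \right)} = 22 U$ ($N{\left(U \right)} = \left(2 + 3 \cdot 3\right) \left(U + U\right) = \left(2 + 9\right) 2 U = 11 \cdot 2 U = 22 U$)
$N{\left(f \right)} - g{\left(686,-580 \right)} = 22 \cdot 277 - \left(-7 + 8 \left(-580\right) - 397880\right) = 6094 - \left(-7 - 4640 - 397880\right) = 6094 - -402527 = 6094 + 402527 = 408621$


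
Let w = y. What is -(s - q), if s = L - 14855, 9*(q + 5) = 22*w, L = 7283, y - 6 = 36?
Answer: 23009/3 ≈ 7669.7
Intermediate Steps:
y = 42 (y = 6 + 36 = 42)
w = 42
q = 293/3 (q = -5 + (22*42)/9 = -5 + (⅑)*924 = -5 + 308/3 = 293/3 ≈ 97.667)
s = -7572 (s = 7283 - 14855 = -7572)
-(s - q) = -(-7572 - 1*293/3) = -(-7572 - 293/3) = -1*(-23009/3) = 23009/3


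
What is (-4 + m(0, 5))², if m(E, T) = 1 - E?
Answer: 9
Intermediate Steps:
(-4 + m(0, 5))² = (-4 + (1 - 1*0))² = (-4 + (1 + 0))² = (-4 + 1)² = (-3)² = 9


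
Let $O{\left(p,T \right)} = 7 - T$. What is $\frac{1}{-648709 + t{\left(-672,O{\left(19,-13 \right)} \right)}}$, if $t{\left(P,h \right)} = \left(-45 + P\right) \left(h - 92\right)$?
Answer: $- \frac{1}{597085} \approx -1.6748 \cdot 10^{-6}$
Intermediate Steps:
$t{\left(P,h \right)} = \left(-92 + h\right) \left(-45 + P\right)$ ($t{\left(P,h \right)} = \left(-45 + P\right) \left(-92 + h\right) = \left(-92 + h\right) \left(-45 + P\right)$)
$\frac{1}{-648709 + t{\left(-672,O{\left(19,-13 \right)} \right)}} = \frac{1}{-648709 - \left(-65964 + 717 \left(7 - -13\right)\right)} = \frac{1}{-648709 + \left(4140 + 61824 - 45 \left(7 + 13\right) - 672 \left(7 + 13\right)\right)} = \frac{1}{-648709 + \left(4140 + 61824 - 900 - 13440\right)} = \frac{1}{-648709 + 51624} = \frac{1}{-597085} = - \frac{1}{597085}$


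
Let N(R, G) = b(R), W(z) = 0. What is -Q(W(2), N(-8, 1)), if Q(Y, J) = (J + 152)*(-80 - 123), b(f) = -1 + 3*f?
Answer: 25781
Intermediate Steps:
N(R, G) = -1 + 3*R
Q(Y, J) = -30856 - 203*J (Q(Y, J) = (152 + J)*(-203) = -30856 - 203*J)
-Q(W(2), N(-8, 1)) = -(-30856 - 203*(-1 + 3*(-8))) = -(-30856 - 203*(-1 - 24)) = -(-30856 - 203*(-25)) = -(-30856 + 5075) = -1*(-25781) = 25781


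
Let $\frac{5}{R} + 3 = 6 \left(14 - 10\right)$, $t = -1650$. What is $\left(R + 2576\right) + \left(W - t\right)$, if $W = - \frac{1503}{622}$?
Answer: $\frac{55171559}{13062} \approx 4223.8$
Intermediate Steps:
$W = - \frac{1503}{622}$ ($W = \left(-1503\right) \frac{1}{622} = - \frac{1503}{622} \approx -2.4164$)
$R = \frac{5}{21}$ ($R = \frac{5}{-3 + 6 \left(14 - 10\right)} = \frac{5}{-3 + 6 \cdot 4} = \frac{5}{-3 + 24} = \frac{5}{21} \approx 0.2381$)
$\left(R + 2576\right) + \left(W - t\right) = \left(\frac{5}{21} + 2576\right) - - \frac{1024797}{622} = \frac{54101}{21} + \left(- \frac{1503}{622} + 1650\right) = \frac{54101}{21} + \frac{1024797}{622} = \frac{55171559}{13062}$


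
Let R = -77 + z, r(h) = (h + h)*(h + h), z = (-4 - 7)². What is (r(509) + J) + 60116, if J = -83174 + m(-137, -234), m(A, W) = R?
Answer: 1013310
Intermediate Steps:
z = 121 (z = (-11)² = 121)
r(h) = 4*h² (r(h) = (2*h)*(2*h) = 4*h²)
R = 44 (R = -77 + 121 = 44)
m(A, W) = 44
J = -83130 (J = -83174 + 44 = -83130)
(r(509) + J) + 60116 = (4*509² - 83130) + 60116 = (4*259081 - 83130) + 60116 = (1036324 - 83130) + 60116 = 953194 + 60116 = 1013310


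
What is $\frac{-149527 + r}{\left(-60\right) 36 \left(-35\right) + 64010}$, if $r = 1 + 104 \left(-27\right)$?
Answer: $- \frac{76167}{69805} \approx -1.0911$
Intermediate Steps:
$r = -2807$ ($r = 1 - 2808 = -2807$)
$\frac{-149527 + r}{\left(-60\right) 36 \left(-35\right) + 64010} = \frac{-149527 - 2807}{\left(-60\right) 36 \left(-35\right) + 64010} = - \frac{152334}{\left(-2160\right) \left(-35\right) + 64010} = - \frac{152334}{75600 + 64010} = - \frac{152334}{139610} = \left(-152334\right) \frac{1}{139610} = - \frac{76167}{69805}$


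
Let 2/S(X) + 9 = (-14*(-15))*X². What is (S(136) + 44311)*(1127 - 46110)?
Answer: -7742051792880629/3884151 ≈ -1.9932e+9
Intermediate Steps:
S(X) = 2/(-9 + 210*X²) (S(X) = 2/(-9 + (-14*(-15))*X²) = 2/(-9 + 210*X²))
(S(136) + 44311)*(1127 - 46110) = (2/(3*(-3 + 70*136²)) + 44311)*(1127 - 46110) = (2/(3*(-3 + 70*18496)) + 44311)*(-44983) = (2/(3*(-3 + 1294720)) + 44311)*(-44983) = ((⅔)/1294717 + 44311)*(-44983) = ((⅔)*(1/1294717) + 44311)*(-44983) = (2/3884151 + 44311)*(-44983) = (172110614963/3884151)*(-44983) = -7742051792880629/3884151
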